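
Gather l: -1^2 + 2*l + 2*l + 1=4*l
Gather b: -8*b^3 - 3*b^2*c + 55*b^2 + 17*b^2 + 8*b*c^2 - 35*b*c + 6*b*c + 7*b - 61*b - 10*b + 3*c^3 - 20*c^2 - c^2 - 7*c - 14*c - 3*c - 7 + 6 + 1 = -8*b^3 + b^2*(72 - 3*c) + b*(8*c^2 - 29*c - 64) + 3*c^3 - 21*c^2 - 24*c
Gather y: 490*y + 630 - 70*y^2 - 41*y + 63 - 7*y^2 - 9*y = -77*y^2 + 440*y + 693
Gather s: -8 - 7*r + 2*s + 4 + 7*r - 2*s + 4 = 0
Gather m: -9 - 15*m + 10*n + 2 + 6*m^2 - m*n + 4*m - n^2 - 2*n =6*m^2 + m*(-n - 11) - n^2 + 8*n - 7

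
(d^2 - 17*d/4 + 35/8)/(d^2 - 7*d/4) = (d - 5/2)/d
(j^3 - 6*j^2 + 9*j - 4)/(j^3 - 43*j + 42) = (j^2 - 5*j + 4)/(j^2 + j - 42)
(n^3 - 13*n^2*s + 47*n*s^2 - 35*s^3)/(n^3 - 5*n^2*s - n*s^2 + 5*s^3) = (n - 7*s)/(n + s)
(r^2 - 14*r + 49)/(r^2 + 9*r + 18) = (r^2 - 14*r + 49)/(r^2 + 9*r + 18)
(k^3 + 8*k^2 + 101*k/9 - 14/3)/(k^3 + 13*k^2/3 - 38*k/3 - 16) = (9*k^2 + 18*k - 7)/(3*(3*k^2 - 5*k - 8))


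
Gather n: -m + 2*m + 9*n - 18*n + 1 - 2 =m - 9*n - 1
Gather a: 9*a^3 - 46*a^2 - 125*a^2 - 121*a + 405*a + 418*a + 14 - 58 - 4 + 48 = 9*a^3 - 171*a^2 + 702*a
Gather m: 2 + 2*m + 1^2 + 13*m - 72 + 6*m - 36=21*m - 105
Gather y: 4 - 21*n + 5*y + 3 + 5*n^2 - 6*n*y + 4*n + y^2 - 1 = 5*n^2 - 17*n + y^2 + y*(5 - 6*n) + 6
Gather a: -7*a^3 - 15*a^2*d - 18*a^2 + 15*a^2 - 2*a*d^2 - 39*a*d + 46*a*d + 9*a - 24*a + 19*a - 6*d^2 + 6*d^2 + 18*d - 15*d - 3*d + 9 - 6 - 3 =-7*a^3 + a^2*(-15*d - 3) + a*(-2*d^2 + 7*d + 4)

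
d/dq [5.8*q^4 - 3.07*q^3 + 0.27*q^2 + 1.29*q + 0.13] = 23.2*q^3 - 9.21*q^2 + 0.54*q + 1.29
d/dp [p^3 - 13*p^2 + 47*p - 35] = 3*p^2 - 26*p + 47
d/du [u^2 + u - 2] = 2*u + 1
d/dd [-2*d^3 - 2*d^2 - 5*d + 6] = -6*d^2 - 4*d - 5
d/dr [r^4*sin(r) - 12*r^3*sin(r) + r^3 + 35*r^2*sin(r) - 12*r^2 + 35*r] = r^4*cos(r) + 4*r^3*sin(r) - 12*r^3*cos(r) - 36*r^2*sin(r) + 35*r^2*cos(r) + 3*r^2 + 70*r*sin(r) - 24*r + 35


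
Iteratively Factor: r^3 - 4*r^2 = (r)*(r^2 - 4*r) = r*(r - 4)*(r)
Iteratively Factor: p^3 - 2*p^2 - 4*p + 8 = (p - 2)*(p^2 - 4) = (p - 2)^2*(p + 2)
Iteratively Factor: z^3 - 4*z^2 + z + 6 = (z - 3)*(z^2 - z - 2) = (z - 3)*(z + 1)*(z - 2)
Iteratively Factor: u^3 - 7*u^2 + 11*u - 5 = (u - 1)*(u^2 - 6*u + 5) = (u - 5)*(u - 1)*(u - 1)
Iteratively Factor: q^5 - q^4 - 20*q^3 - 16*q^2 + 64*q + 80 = (q + 2)*(q^4 - 3*q^3 - 14*q^2 + 12*q + 40) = (q - 5)*(q + 2)*(q^3 + 2*q^2 - 4*q - 8) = (q - 5)*(q - 2)*(q + 2)*(q^2 + 4*q + 4) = (q - 5)*(q - 2)*(q + 2)^2*(q + 2)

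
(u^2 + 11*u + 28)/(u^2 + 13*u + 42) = (u + 4)/(u + 6)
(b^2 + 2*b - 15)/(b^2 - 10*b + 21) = (b + 5)/(b - 7)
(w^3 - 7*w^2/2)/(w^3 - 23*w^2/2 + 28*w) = w/(w - 8)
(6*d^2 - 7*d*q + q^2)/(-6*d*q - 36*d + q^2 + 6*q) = (-d + q)/(q + 6)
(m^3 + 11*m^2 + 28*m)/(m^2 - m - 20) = m*(m + 7)/(m - 5)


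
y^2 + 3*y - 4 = (y - 1)*(y + 4)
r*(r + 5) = r^2 + 5*r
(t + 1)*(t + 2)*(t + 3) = t^3 + 6*t^2 + 11*t + 6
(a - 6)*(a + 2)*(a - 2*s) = a^3 - 2*a^2*s - 4*a^2 + 8*a*s - 12*a + 24*s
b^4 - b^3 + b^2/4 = b^2*(b - 1/2)^2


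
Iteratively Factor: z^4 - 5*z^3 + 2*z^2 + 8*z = (z - 4)*(z^3 - z^2 - 2*z) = z*(z - 4)*(z^2 - z - 2) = z*(z - 4)*(z + 1)*(z - 2)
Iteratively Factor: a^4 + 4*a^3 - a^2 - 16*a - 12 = (a - 2)*(a^3 + 6*a^2 + 11*a + 6) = (a - 2)*(a + 1)*(a^2 + 5*a + 6) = (a - 2)*(a + 1)*(a + 3)*(a + 2)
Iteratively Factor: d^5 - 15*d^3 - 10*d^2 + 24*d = (d + 2)*(d^4 - 2*d^3 - 11*d^2 + 12*d) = (d + 2)*(d + 3)*(d^3 - 5*d^2 + 4*d) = (d - 1)*(d + 2)*(d + 3)*(d^2 - 4*d) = (d - 4)*(d - 1)*(d + 2)*(d + 3)*(d)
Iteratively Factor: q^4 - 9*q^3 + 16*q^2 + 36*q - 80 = (q - 2)*(q^3 - 7*q^2 + 2*q + 40) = (q - 4)*(q - 2)*(q^2 - 3*q - 10) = (q - 4)*(q - 2)*(q + 2)*(q - 5)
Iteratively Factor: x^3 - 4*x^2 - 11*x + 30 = (x - 5)*(x^2 + x - 6) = (x - 5)*(x + 3)*(x - 2)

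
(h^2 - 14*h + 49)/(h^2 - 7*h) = (h - 7)/h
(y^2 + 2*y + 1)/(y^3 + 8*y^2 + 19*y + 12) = (y + 1)/(y^2 + 7*y + 12)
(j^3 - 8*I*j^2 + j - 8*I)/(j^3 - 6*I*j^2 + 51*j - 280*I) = (j^2 + 1)/(j^2 + 2*I*j + 35)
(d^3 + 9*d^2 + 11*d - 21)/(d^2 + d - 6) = (d^2 + 6*d - 7)/(d - 2)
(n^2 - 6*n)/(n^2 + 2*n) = (n - 6)/(n + 2)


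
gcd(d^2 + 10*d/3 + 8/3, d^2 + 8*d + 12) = d + 2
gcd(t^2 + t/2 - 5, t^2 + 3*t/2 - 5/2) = t + 5/2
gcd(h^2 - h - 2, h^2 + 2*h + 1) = h + 1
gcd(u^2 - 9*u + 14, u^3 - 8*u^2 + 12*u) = u - 2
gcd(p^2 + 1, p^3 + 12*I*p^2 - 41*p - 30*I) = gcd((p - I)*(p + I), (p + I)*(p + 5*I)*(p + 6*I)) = p + I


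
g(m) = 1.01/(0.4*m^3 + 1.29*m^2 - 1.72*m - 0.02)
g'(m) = 1.01*(-1.2*m^2 - 2.58*m + 1.72)/(0.4*m^3 + 1.29*m^2 - 1.72*m - 0.02)^2 = (-1.212*m^2 - 2.6058*m + 1.7372)/(0.4*m^3 + 1.29*m^2 - 1.72*m - 0.02)^2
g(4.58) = 0.02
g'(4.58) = -0.01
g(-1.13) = 0.34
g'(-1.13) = 0.35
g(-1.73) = 0.21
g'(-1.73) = 0.12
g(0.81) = -2.85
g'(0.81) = -9.31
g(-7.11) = -0.02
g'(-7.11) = -0.01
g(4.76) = 0.02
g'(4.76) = -0.01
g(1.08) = 7.71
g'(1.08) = -145.27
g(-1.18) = 0.32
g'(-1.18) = 0.32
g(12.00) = 0.00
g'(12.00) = -0.00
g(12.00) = 0.00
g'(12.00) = -0.00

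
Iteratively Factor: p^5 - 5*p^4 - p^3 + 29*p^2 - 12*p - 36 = (p - 3)*(p^4 - 2*p^3 - 7*p^2 + 8*p + 12) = (p - 3)^2*(p^3 + p^2 - 4*p - 4) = (p - 3)^2*(p + 2)*(p^2 - p - 2) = (p - 3)^2*(p + 1)*(p + 2)*(p - 2)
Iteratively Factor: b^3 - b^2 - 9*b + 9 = (b - 3)*(b^2 + 2*b - 3) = (b - 3)*(b - 1)*(b + 3)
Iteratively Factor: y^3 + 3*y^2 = (y)*(y^2 + 3*y) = y^2*(y + 3)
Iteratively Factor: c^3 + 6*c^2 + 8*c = (c)*(c^2 + 6*c + 8) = c*(c + 4)*(c + 2)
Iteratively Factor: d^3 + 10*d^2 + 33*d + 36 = (d + 3)*(d^2 + 7*d + 12) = (d + 3)*(d + 4)*(d + 3)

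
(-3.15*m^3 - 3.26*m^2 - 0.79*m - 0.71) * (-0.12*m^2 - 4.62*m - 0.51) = 0.378*m^5 + 14.9442*m^4 + 16.7625*m^3 + 5.3976*m^2 + 3.6831*m + 0.3621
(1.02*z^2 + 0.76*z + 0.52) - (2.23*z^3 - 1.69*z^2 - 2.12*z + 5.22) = -2.23*z^3 + 2.71*z^2 + 2.88*z - 4.7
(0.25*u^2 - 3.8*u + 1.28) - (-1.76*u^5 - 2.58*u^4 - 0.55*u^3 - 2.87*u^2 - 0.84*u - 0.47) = 1.76*u^5 + 2.58*u^4 + 0.55*u^3 + 3.12*u^2 - 2.96*u + 1.75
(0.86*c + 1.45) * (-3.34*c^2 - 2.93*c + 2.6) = -2.8724*c^3 - 7.3628*c^2 - 2.0125*c + 3.77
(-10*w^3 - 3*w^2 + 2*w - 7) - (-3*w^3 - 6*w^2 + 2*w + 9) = -7*w^3 + 3*w^2 - 16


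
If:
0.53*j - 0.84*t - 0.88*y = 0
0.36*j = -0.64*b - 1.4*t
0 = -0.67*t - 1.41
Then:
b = 6.47970642072656 - 0.933962264150943*y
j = 1.66037735849057*y - 3.33539847930161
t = -2.10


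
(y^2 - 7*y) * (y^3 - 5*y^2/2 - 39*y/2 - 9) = y^5 - 19*y^4/2 - 2*y^3 + 255*y^2/2 + 63*y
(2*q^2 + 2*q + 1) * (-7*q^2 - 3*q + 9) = -14*q^4 - 20*q^3 + 5*q^2 + 15*q + 9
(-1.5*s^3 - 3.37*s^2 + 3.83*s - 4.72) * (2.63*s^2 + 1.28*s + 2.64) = -3.945*s^5 - 10.7831*s^4 + 1.7993*s^3 - 16.408*s^2 + 4.0696*s - 12.4608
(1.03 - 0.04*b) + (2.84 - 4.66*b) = 3.87 - 4.7*b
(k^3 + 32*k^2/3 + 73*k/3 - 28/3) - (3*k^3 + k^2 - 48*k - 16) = -2*k^3 + 29*k^2/3 + 217*k/3 + 20/3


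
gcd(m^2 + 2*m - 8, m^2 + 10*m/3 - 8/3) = m + 4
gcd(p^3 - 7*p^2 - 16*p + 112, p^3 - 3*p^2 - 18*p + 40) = p + 4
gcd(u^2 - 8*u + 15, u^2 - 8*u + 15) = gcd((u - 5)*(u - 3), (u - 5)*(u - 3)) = u^2 - 8*u + 15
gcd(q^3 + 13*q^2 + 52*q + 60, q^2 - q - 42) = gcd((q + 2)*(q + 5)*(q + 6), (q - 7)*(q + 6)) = q + 6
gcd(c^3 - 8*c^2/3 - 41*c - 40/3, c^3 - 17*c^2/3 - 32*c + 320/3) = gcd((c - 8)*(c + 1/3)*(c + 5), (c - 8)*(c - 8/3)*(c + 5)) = c^2 - 3*c - 40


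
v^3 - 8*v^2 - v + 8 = (v - 8)*(v - 1)*(v + 1)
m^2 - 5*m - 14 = (m - 7)*(m + 2)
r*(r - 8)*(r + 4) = r^3 - 4*r^2 - 32*r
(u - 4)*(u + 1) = u^2 - 3*u - 4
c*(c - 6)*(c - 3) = c^3 - 9*c^2 + 18*c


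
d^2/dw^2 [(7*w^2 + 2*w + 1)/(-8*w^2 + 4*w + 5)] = 2*(-352*w^3 - 1032*w^2 - 144*w - 191)/(512*w^6 - 768*w^5 - 576*w^4 + 896*w^3 + 360*w^2 - 300*w - 125)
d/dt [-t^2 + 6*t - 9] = 6 - 2*t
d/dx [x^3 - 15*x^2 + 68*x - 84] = 3*x^2 - 30*x + 68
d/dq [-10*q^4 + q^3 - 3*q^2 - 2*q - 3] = -40*q^3 + 3*q^2 - 6*q - 2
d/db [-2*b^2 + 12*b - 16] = 12 - 4*b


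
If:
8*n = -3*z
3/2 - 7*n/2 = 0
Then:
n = 3/7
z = -8/7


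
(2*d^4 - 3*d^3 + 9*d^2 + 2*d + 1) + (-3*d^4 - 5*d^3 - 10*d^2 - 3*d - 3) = -d^4 - 8*d^3 - d^2 - d - 2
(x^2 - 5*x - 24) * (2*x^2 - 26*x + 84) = 2*x^4 - 36*x^3 + 166*x^2 + 204*x - 2016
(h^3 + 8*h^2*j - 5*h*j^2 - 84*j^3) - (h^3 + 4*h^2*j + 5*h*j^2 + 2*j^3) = 4*h^2*j - 10*h*j^2 - 86*j^3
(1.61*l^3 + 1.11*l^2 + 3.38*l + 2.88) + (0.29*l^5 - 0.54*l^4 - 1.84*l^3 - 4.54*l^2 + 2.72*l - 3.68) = 0.29*l^5 - 0.54*l^4 - 0.23*l^3 - 3.43*l^2 + 6.1*l - 0.8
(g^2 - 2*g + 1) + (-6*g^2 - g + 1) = -5*g^2 - 3*g + 2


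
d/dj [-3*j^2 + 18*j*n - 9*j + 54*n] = -6*j + 18*n - 9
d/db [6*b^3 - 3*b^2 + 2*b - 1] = 18*b^2 - 6*b + 2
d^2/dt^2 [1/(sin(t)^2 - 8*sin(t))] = 2*(-2*sin(t) + 12 - 29/sin(t) - 24/sin(t)^2 + 64/sin(t)^3)/(sin(t) - 8)^3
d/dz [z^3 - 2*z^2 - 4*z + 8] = 3*z^2 - 4*z - 4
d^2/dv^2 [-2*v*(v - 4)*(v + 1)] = 12 - 12*v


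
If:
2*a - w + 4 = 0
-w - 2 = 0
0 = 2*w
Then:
No Solution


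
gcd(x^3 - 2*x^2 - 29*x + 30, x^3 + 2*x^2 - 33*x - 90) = x^2 - x - 30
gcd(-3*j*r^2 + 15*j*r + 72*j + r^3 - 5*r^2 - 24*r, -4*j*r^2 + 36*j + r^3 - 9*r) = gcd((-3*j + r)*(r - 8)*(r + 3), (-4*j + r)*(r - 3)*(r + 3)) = r + 3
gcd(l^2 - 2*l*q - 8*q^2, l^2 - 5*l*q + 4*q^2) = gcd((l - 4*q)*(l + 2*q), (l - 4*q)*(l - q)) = -l + 4*q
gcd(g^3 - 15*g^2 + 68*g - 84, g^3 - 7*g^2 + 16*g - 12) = g - 2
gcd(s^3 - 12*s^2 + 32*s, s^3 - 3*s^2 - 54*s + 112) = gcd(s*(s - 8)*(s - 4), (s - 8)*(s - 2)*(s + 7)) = s - 8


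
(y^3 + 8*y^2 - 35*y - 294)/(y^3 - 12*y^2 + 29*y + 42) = (y^2 + 14*y + 49)/(y^2 - 6*y - 7)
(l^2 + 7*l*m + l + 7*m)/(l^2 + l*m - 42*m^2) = (l + 1)/(l - 6*m)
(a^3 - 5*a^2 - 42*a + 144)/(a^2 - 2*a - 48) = a - 3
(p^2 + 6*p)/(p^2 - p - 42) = p/(p - 7)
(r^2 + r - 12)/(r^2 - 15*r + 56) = (r^2 + r - 12)/(r^2 - 15*r + 56)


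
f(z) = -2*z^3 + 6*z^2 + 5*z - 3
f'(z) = -6*z^2 + 12*z + 5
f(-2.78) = 72.44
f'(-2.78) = -74.73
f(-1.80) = 19.10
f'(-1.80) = -36.04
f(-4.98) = 367.91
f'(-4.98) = -203.56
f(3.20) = 8.90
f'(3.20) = -18.04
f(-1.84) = 20.57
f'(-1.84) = -37.39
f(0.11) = -2.38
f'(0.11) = 6.25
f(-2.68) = 65.19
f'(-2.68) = -70.25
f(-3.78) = 171.85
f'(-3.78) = -126.09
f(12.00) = -2535.00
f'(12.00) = -715.00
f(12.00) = -2535.00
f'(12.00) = -715.00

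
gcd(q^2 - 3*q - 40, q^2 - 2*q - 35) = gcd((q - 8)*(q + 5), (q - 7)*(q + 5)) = q + 5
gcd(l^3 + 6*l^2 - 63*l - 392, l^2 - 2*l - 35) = 1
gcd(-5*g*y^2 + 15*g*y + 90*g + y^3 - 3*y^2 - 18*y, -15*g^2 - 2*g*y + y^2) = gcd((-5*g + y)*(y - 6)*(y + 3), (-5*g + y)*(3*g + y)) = -5*g + y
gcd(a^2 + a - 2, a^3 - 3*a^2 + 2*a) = a - 1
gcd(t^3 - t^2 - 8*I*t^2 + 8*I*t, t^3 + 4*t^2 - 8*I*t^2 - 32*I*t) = t^2 - 8*I*t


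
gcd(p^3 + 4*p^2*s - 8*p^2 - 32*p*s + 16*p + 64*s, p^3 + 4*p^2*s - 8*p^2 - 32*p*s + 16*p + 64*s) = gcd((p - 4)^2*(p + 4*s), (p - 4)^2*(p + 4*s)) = p^3 + 4*p^2*s - 8*p^2 - 32*p*s + 16*p + 64*s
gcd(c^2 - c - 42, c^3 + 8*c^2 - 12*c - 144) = c + 6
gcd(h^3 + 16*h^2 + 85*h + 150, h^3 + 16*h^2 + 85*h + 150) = h^3 + 16*h^2 + 85*h + 150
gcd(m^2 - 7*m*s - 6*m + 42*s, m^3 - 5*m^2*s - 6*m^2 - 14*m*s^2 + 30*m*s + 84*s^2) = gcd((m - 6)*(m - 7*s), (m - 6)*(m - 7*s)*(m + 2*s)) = -m^2 + 7*m*s + 6*m - 42*s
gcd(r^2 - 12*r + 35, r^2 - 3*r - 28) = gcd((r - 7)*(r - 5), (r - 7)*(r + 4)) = r - 7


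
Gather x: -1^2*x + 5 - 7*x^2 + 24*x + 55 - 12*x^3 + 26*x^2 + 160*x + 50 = -12*x^3 + 19*x^2 + 183*x + 110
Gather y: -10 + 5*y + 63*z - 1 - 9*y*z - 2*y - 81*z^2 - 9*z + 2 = y*(3 - 9*z) - 81*z^2 + 54*z - 9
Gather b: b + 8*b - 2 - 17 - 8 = 9*b - 27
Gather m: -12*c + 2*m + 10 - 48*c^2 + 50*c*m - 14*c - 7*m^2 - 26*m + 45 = -48*c^2 - 26*c - 7*m^2 + m*(50*c - 24) + 55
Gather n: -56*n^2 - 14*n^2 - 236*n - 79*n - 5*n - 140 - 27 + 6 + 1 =-70*n^2 - 320*n - 160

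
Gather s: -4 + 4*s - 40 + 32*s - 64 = 36*s - 108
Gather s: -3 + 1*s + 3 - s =0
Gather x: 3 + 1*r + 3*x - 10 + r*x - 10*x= r + x*(r - 7) - 7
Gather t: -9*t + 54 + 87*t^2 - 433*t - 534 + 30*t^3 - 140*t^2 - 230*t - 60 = 30*t^3 - 53*t^2 - 672*t - 540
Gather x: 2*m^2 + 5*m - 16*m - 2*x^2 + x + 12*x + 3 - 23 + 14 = 2*m^2 - 11*m - 2*x^2 + 13*x - 6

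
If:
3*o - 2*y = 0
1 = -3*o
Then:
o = -1/3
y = -1/2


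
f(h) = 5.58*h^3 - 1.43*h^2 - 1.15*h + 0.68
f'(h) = 16.74*h^2 - 2.86*h - 1.15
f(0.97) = 3.31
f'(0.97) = 11.83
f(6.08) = 1194.96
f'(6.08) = 600.28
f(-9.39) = -4734.49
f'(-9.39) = 1501.71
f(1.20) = 6.88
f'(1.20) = 19.52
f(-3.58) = -269.56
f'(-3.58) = 223.64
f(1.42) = 12.14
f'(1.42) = 28.54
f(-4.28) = -458.08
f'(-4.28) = 317.74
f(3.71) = 261.67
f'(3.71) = 218.65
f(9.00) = 3942.32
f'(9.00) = 1329.05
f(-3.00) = -159.40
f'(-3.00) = 158.09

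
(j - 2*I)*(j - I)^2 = j^3 - 4*I*j^2 - 5*j + 2*I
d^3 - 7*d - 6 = (d - 3)*(d + 1)*(d + 2)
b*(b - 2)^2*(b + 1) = b^4 - 3*b^3 + 4*b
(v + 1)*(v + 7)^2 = v^3 + 15*v^2 + 63*v + 49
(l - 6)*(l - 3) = l^2 - 9*l + 18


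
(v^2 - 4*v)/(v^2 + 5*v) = (v - 4)/(v + 5)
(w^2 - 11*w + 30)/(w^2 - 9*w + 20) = (w - 6)/(w - 4)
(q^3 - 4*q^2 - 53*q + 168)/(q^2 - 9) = (q^2 - q - 56)/(q + 3)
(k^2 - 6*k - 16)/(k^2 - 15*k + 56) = (k + 2)/(k - 7)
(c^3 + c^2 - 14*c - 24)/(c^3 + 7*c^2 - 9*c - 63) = (c^2 - 2*c - 8)/(c^2 + 4*c - 21)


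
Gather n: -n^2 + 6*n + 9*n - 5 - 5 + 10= -n^2 + 15*n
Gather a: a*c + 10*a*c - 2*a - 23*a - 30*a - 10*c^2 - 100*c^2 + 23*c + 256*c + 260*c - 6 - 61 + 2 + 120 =a*(11*c - 55) - 110*c^2 + 539*c + 55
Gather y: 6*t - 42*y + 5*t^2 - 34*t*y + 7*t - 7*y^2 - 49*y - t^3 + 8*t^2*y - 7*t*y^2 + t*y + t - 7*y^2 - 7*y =-t^3 + 5*t^2 + 14*t + y^2*(-7*t - 14) + y*(8*t^2 - 33*t - 98)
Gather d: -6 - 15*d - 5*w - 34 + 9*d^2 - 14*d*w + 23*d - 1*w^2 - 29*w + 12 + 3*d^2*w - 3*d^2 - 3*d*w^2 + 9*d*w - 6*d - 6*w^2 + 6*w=d^2*(3*w + 6) + d*(-3*w^2 - 5*w + 2) - 7*w^2 - 28*w - 28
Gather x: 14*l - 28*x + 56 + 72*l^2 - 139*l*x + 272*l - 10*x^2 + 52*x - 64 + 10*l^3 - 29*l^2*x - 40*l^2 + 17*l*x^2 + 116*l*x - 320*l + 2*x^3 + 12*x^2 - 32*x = 10*l^3 + 32*l^2 - 34*l + 2*x^3 + x^2*(17*l + 2) + x*(-29*l^2 - 23*l - 8) - 8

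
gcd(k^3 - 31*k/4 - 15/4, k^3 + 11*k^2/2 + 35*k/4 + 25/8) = k^2 + 3*k + 5/4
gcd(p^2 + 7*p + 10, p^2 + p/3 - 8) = 1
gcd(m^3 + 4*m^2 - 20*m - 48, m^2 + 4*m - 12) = m + 6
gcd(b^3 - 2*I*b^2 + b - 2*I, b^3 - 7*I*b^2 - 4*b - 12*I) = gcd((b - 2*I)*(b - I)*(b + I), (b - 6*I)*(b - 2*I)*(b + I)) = b^2 - I*b + 2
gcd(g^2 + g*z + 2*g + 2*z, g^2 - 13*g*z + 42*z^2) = 1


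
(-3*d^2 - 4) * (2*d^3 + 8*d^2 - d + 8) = -6*d^5 - 24*d^4 - 5*d^3 - 56*d^2 + 4*d - 32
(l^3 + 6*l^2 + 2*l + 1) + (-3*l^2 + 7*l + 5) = l^3 + 3*l^2 + 9*l + 6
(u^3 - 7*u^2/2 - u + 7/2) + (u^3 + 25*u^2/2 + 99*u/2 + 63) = 2*u^3 + 9*u^2 + 97*u/2 + 133/2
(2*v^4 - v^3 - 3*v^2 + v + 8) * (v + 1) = 2*v^5 + v^4 - 4*v^3 - 2*v^2 + 9*v + 8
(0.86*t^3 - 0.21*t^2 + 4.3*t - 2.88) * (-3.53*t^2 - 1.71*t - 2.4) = -3.0358*t^5 - 0.7293*t^4 - 16.8839*t^3 + 3.3174*t^2 - 5.3952*t + 6.912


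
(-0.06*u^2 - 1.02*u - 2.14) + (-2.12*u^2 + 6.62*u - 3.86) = -2.18*u^2 + 5.6*u - 6.0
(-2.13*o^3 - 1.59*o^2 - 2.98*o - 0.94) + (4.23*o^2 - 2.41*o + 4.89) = -2.13*o^3 + 2.64*o^2 - 5.39*o + 3.95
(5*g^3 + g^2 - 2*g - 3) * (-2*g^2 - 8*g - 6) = -10*g^5 - 42*g^4 - 34*g^3 + 16*g^2 + 36*g + 18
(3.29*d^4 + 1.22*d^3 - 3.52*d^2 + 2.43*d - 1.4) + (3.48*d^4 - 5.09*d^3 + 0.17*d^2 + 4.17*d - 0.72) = 6.77*d^4 - 3.87*d^3 - 3.35*d^2 + 6.6*d - 2.12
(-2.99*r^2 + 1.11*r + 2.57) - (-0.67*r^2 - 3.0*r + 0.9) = -2.32*r^2 + 4.11*r + 1.67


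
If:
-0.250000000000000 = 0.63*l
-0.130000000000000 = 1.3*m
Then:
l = -0.40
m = -0.10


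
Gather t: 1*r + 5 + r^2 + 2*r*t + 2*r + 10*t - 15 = r^2 + 3*r + t*(2*r + 10) - 10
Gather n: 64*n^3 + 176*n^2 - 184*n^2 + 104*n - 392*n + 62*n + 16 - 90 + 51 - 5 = 64*n^3 - 8*n^2 - 226*n - 28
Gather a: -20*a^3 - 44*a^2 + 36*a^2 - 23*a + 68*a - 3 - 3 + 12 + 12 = -20*a^3 - 8*a^2 + 45*a + 18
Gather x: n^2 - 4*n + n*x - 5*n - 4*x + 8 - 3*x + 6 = n^2 - 9*n + x*(n - 7) + 14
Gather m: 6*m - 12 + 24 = 6*m + 12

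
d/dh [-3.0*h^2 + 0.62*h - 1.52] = 0.62 - 6.0*h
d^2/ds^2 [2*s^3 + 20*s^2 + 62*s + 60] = 12*s + 40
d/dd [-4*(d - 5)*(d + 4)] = 4 - 8*d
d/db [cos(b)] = -sin(b)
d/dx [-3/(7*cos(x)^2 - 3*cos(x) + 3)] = 3*(3 - 14*cos(x))*sin(x)/(7*cos(x)^2 - 3*cos(x) + 3)^2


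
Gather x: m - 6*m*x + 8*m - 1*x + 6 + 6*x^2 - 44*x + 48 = 9*m + 6*x^2 + x*(-6*m - 45) + 54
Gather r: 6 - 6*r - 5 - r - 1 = -7*r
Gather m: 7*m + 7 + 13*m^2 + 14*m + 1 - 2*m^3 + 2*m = -2*m^3 + 13*m^2 + 23*m + 8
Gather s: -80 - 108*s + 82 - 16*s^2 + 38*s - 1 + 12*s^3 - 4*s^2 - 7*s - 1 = 12*s^3 - 20*s^2 - 77*s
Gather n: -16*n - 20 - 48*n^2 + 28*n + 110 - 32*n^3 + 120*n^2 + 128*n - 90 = -32*n^3 + 72*n^2 + 140*n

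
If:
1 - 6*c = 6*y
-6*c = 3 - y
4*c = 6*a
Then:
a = -17/63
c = -17/42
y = 4/7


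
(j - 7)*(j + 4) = j^2 - 3*j - 28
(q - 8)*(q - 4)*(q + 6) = q^3 - 6*q^2 - 40*q + 192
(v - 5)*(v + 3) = v^2 - 2*v - 15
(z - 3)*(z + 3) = z^2 - 9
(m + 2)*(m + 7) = m^2 + 9*m + 14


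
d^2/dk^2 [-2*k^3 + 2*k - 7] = -12*k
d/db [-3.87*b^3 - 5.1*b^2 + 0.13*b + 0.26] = -11.61*b^2 - 10.2*b + 0.13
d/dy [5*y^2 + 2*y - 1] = 10*y + 2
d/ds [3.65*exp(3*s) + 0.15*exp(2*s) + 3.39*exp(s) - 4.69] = (10.95*exp(2*s) + 0.3*exp(s) + 3.39)*exp(s)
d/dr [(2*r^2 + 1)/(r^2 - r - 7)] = (-2*r^2 - 30*r + 1)/(r^4 - 2*r^3 - 13*r^2 + 14*r + 49)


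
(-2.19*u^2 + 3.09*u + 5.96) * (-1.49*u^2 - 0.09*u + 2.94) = 3.2631*u^4 - 4.407*u^3 - 15.5971*u^2 + 8.5482*u + 17.5224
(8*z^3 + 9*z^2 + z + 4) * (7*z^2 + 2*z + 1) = 56*z^5 + 79*z^4 + 33*z^3 + 39*z^2 + 9*z + 4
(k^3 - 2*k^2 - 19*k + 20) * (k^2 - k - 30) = k^5 - 3*k^4 - 47*k^3 + 99*k^2 + 550*k - 600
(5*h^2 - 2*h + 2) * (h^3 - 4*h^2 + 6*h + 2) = 5*h^5 - 22*h^4 + 40*h^3 - 10*h^2 + 8*h + 4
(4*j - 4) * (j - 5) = 4*j^2 - 24*j + 20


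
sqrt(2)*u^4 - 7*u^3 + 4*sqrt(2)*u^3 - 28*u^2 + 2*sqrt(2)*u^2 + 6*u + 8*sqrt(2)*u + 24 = (u + 4)*(u - 3*sqrt(2))*(u - sqrt(2))*(sqrt(2)*u + 1)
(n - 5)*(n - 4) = n^2 - 9*n + 20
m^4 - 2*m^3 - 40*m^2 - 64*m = m*(m - 8)*(m + 2)*(m + 4)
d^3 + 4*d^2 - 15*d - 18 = (d - 3)*(d + 1)*(d + 6)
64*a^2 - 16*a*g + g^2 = (-8*a + g)^2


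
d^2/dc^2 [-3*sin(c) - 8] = 3*sin(c)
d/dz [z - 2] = 1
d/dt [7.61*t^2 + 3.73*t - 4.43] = 15.22*t + 3.73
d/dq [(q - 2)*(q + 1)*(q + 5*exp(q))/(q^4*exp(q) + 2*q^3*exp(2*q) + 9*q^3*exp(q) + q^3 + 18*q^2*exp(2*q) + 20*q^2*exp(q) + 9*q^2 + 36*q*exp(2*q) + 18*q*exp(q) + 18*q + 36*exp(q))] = (-(q - 2)*(q + 1)*(q + 5*exp(q))*(q^4*exp(q) + 4*q^3*exp(2*q) + 13*q^3*exp(q) + 42*q^2*exp(2*q) + 47*q^2*exp(q) + 3*q^2 + 108*q*exp(2*q) + 58*q*exp(q) + 18*q + 36*exp(2*q) + 54*exp(q) + 18) + ((q - 2)*(q + 1)*(5*exp(q) + 1) + (q - 2)*(q + 5*exp(q)) + (q + 1)*(q + 5*exp(q)))*(q^4*exp(q) + 2*q^3*exp(2*q) + 9*q^3*exp(q) + q^3 + 18*q^2*exp(2*q) + 20*q^2*exp(q) + 9*q^2 + 36*q*exp(2*q) + 18*q*exp(q) + 18*q + 36*exp(q)))/(q^4*exp(q) + 2*q^3*exp(2*q) + 9*q^3*exp(q) + q^3 + 18*q^2*exp(2*q) + 20*q^2*exp(q) + 9*q^2 + 36*q*exp(2*q) + 18*q*exp(q) + 18*q + 36*exp(q))^2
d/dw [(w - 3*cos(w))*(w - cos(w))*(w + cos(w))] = 3*w^2*sin(w) + 3*w^2 + w*sin(2*w) - 6*w*cos(w) - 9*sin(w)*cos(w)^2 - cos(w)^2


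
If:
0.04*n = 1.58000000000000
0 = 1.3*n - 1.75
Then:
No Solution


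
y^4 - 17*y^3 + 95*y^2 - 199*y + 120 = (y - 8)*(y - 5)*(y - 3)*(y - 1)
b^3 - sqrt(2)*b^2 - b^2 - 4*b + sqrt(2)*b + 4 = (b - 1)*(b - 2*sqrt(2))*(b + sqrt(2))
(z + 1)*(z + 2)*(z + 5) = z^3 + 8*z^2 + 17*z + 10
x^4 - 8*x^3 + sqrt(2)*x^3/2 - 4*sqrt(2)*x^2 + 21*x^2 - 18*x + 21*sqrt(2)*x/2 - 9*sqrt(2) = (x - 3)^2*(x - 2)*(x + sqrt(2)/2)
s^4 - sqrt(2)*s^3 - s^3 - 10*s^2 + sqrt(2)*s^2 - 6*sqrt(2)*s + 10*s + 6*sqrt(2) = (s - 1)*(s - 3*sqrt(2))*(s + sqrt(2))^2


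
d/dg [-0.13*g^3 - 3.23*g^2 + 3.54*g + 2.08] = -0.39*g^2 - 6.46*g + 3.54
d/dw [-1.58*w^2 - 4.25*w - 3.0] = -3.16*w - 4.25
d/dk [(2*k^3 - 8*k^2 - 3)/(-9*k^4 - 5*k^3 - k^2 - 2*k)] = (18*k^6 - 144*k^5 - 42*k^4 - 116*k^3 - 29*k^2 - 6*k - 6)/(k^2*(81*k^6 + 90*k^5 + 43*k^4 + 46*k^3 + 21*k^2 + 4*k + 4))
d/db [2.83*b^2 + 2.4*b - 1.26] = 5.66*b + 2.4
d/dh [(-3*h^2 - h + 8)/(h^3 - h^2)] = (3*h^3 + 2*h^2 - 25*h + 16)/(h^3*(h^2 - 2*h + 1))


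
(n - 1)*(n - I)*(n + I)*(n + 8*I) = n^4 - n^3 + 8*I*n^3 + n^2 - 8*I*n^2 - n + 8*I*n - 8*I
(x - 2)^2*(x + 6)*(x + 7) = x^4 + 9*x^3 - 6*x^2 - 116*x + 168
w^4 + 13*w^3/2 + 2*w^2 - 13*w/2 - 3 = (w - 1)*(w + 1/2)*(w + 1)*(w + 6)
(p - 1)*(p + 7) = p^2 + 6*p - 7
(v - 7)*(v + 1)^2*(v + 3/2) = v^4 - 7*v^3/2 - 41*v^2/2 - 53*v/2 - 21/2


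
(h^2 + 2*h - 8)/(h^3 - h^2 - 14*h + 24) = 1/(h - 3)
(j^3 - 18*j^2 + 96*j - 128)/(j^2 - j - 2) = (j^2 - 16*j + 64)/(j + 1)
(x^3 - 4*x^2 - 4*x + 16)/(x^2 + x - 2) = (x^2 - 6*x + 8)/(x - 1)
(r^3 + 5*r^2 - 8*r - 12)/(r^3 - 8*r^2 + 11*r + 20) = (r^2 + 4*r - 12)/(r^2 - 9*r + 20)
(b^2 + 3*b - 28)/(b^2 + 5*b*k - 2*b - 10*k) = (b^2 + 3*b - 28)/(b^2 + 5*b*k - 2*b - 10*k)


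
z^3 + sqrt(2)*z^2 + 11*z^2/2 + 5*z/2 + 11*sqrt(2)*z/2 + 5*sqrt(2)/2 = (z + 1/2)*(z + 5)*(z + sqrt(2))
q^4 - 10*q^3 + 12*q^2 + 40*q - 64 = (q - 8)*(q - 2)^2*(q + 2)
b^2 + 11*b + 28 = (b + 4)*(b + 7)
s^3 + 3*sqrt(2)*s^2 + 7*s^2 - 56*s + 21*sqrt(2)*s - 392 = (s + 7)*(s - 4*sqrt(2))*(s + 7*sqrt(2))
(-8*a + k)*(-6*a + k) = 48*a^2 - 14*a*k + k^2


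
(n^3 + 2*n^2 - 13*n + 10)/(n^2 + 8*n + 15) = (n^2 - 3*n + 2)/(n + 3)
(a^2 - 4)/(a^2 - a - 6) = (a - 2)/(a - 3)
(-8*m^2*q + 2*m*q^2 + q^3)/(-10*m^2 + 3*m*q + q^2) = q*(4*m + q)/(5*m + q)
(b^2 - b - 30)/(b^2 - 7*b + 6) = (b + 5)/(b - 1)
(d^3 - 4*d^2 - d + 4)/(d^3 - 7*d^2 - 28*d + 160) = (d^2 - 1)/(d^2 - 3*d - 40)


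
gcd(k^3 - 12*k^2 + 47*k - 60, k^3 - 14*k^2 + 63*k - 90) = k^2 - 8*k + 15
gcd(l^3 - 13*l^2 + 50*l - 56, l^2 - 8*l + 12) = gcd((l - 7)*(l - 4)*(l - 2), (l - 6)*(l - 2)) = l - 2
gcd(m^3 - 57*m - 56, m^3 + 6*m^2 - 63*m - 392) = m^2 - m - 56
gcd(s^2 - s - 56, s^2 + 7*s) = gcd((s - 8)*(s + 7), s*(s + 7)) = s + 7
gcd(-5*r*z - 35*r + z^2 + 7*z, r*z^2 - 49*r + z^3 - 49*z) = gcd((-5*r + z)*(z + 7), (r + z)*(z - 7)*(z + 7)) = z + 7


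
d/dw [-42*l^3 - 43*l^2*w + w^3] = -43*l^2 + 3*w^2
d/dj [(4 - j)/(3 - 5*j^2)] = (5*j^2 - 10*j*(j - 4) - 3)/(5*j^2 - 3)^2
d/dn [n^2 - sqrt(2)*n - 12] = 2*n - sqrt(2)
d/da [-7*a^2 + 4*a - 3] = 4 - 14*a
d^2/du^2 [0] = 0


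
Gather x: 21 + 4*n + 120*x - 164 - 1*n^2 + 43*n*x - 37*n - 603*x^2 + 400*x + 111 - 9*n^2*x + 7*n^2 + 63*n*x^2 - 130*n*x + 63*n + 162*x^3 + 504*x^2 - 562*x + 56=6*n^2 + 30*n + 162*x^3 + x^2*(63*n - 99) + x*(-9*n^2 - 87*n - 42) + 24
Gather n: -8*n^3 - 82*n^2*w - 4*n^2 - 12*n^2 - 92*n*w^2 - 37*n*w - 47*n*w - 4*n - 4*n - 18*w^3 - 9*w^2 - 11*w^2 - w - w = -8*n^3 + n^2*(-82*w - 16) + n*(-92*w^2 - 84*w - 8) - 18*w^3 - 20*w^2 - 2*w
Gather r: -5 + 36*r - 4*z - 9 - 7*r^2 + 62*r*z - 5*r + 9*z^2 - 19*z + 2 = -7*r^2 + r*(62*z + 31) + 9*z^2 - 23*z - 12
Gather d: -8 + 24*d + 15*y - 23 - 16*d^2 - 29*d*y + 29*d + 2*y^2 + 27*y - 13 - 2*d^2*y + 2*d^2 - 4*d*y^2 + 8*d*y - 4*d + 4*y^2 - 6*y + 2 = d^2*(-2*y - 14) + d*(-4*y^2 - 21*y + 49) + 6*y^2 + 36*y - 42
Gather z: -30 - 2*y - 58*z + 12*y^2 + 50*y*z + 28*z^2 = 12*y^2 - 2*y + 28*z^2 + z*(50*y - 58) - 30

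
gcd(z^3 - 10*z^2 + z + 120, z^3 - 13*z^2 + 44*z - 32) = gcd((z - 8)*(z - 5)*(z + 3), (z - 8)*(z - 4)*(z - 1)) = z - 8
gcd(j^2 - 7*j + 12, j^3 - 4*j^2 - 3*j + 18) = j - 3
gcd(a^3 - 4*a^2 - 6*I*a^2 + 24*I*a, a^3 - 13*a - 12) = a - 4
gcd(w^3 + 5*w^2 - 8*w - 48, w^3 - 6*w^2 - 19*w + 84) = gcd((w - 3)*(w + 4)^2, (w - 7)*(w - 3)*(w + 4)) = w^2 + w - 12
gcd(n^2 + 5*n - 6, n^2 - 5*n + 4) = n - 1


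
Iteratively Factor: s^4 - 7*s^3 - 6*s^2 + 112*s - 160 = (s - 2)*(s^3 - 5*s^2 - 16*s + 80) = (s - 4)*(s - 2)*(s^2 - s - 20) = (s - 5)*(s - 4)*(s - 2)*(s + 4)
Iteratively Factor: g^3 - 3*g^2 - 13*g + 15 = (g - 1)*(g^2 - 2*g - 15) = (g - 5)*(g - 1)*(g + 3)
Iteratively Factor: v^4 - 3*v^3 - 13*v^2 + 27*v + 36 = (v + 3)*(v^3 - 6*v^2 + 5*v + 12) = (v + 1)*(v + 3)*(v^2 - 7*v + 12) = (v - 3)*(v + 1)*(v + 3)*(v - 4)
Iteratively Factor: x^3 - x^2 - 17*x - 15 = (x - 5)*(x^2 + 4*x + 3) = (x - 5)*(x + 1)*(x + 3)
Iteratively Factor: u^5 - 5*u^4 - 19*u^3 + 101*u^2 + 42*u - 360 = (u + 2)*(u^4 - 7*u^3 - 5*u^2 + 111*u - 180) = (u - 3)*(u + 2)*(u^3 - 4*u^2 - 17*u + 60) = (u - 5)*(u - 3)*(u + 2)*(u^2 + u - 12) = (u - 5)*(u - 3)*(u + 2)*(u + 4)*(u - 3)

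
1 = 1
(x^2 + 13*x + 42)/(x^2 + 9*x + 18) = (x + 7)/(x + 3)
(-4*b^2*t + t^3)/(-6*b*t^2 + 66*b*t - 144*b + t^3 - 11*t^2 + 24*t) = t*(4*b^2 - t^2)/(6*b*t^2 - 66*b*t + 144*b - t^3 + 11*t^2 - 24*t)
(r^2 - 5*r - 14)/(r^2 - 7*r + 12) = (r^2 - 5*r - 14)/(r^2 - 7*r + 12)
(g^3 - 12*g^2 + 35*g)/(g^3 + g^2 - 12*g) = (g^2 - 12*g + 35)/(g^2 + g - 12)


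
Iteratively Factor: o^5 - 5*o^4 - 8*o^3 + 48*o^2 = (o)*(o^4 - 5*o^3 - 8*o^2 + 48*o) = o*(o - 4)*(o^3 - o^2 - 12*o) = o*(o - 4)*(o + 3)*(o^2 - 4*o) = o^2*(o - 4)*(o + 3)*(o - 4)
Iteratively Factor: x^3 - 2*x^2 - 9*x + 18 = (x - 2)*(x^2 - 9) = (x - 3)*(x - 2)*(x + 3)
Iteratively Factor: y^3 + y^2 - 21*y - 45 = (y + 3)*(y^2 - 2*y - 15) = (y + 3)^2*(y - 5)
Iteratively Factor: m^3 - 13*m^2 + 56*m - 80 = (m - 4)*(m^2 - 9*m + 20) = (m - 5)*(m - 4)*(m - 4)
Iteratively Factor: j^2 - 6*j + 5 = (j - 5)*(j - 1)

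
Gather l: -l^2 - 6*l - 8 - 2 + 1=-l^2 - 6*l - 9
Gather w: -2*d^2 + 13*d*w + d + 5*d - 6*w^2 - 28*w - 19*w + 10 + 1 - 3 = -2*d^2 + 6*d - 6*w^2 + w*(13*d - 47) + 8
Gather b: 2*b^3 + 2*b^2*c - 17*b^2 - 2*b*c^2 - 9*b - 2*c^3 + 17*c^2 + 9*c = 2*b^3 + b^2*(2*c - 17) + b*(-2*c^2 - 9) - 2*c^3 + 17*c^2 + 9*c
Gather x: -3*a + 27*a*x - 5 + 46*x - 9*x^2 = -3*a - 9*x^2 + x*(27*a + 46) - 5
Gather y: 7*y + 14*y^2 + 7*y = 14*y^2 + 14*y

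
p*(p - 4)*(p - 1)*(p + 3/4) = p^4 - 17*p^3/4 + p^2/4 + 3*p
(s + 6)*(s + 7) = s^2 + 13*s + 42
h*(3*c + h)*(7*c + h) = 21*c^2*h + 10*c*h^2 + h^3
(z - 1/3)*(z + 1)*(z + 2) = z^3 + 8*z^2/3 + z - 2/3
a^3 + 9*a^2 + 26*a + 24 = (a + 2)*(a + 3)*(a + 4)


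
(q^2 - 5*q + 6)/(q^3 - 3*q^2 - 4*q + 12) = 1/(q + 2)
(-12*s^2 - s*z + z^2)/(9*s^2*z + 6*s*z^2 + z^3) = (-4*s + z)/(z*(3*s + z))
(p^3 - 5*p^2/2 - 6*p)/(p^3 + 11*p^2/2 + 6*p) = (p - 4)/(p + 4)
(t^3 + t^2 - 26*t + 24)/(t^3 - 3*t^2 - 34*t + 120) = (t - 1)/(t - 5)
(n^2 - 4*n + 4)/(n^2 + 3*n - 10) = (n - 2)/(n + 5)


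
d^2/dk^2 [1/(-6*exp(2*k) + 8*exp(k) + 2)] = 2*(2*(3*exp(k) - 2)^2*exp(k) + (3*exp(k) - 1)*(-3*exp(2*k) + 4*exp(k) + 1))*exp(k)/(-3*exp(2*k) + 4*exp(k) + 1)^3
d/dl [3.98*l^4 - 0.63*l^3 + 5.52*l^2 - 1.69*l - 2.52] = 15.92*l^3 - 1.89*l^2 + 11.04*l - 1.69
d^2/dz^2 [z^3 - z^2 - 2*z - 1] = 6*z - 2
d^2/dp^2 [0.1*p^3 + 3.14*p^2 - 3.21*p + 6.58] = 0.6*p + 6.28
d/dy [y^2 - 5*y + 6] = 2*y - 5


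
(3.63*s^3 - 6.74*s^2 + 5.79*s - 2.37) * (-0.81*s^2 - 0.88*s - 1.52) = -2.9403*s^5 + 2.265*s^4 - 4.2763*s^3 + 7.0693*s^2 - 6.7152*s + 3.6024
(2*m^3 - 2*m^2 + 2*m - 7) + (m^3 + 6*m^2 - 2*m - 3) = 3*m^3 + 4*m^2 - 10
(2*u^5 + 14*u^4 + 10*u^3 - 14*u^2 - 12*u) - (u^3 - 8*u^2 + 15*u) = 2*u^5 + 14*u^4 + 9*u^3 - 6*u^2 - 27*u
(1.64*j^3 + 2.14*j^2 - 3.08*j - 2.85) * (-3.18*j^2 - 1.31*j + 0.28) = -5.2152*j^5 - 8.9536*j^4 + 7.4502*j^3 + 13.697*j^2 + 2.8711*j - 0.798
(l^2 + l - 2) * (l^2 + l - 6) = l^4 + 2*l^3 - 7*l^2 - 8*l + 12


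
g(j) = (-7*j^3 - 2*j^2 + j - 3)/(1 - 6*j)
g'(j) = (-21*j^2 - 4*j + 1)/(1 - 6*j) + 6*(-7*j^3 - 2*j^2 + j - 3)/(1 - 6*j)^2 = (84*j^3 - 9*j^2 - 4*j - 17)/(36*j^2 - 12*j + 1)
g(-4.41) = 20.18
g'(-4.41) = -9.79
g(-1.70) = 2.13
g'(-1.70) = -3.58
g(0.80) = 1.86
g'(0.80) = 1.18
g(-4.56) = 21.67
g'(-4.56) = -10.13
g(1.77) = 4.81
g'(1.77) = 4.47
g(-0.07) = -2.17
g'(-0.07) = -8.33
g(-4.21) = 18.27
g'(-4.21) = -9.32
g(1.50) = 3.70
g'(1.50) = 3.75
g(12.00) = 174.30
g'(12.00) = 28.52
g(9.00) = 99.23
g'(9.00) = 21.52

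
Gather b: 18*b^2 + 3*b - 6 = 18*b^2 + 3*b - 6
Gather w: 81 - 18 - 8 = 55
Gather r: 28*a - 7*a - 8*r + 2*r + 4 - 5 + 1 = 21*a - 6*r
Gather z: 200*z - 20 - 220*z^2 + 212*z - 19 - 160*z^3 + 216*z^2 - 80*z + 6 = -160*z^3 - 4*z^2 + 332*z - 33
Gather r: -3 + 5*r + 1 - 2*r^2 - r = -2*r^2 + 4*r - 2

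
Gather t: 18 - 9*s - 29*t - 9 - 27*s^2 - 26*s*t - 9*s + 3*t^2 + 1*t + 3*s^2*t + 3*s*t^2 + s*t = -27*s^2 - 18*s + t^2*(3*s + 3) + t*(3*s^2 - 25*s - 28) + 9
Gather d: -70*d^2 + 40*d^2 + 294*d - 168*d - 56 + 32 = -30*d^2 + 126*d - 24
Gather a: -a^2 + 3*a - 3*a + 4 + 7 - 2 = 9 - a^2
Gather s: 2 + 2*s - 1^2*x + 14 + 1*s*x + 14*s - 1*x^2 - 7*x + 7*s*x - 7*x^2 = s*(8*x + 16) - 8*x^2 - 8*x + 16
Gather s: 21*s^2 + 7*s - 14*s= 21*s^2 - 7*s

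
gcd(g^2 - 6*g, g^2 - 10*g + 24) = g - 6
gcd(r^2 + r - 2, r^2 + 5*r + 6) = r + 2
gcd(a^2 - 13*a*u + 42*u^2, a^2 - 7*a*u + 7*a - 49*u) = -a + 7*u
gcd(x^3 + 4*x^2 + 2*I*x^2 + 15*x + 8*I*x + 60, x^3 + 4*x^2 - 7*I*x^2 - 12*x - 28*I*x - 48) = x^2 + x*(4 - 3*I) - 12*I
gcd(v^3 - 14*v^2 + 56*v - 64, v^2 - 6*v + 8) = v^2 - 6*v + 8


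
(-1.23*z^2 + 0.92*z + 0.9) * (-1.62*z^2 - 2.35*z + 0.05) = 1.9926*z^4 + 1.4001*z^3 - 3.6815*z^2 - 2.069*z + 0.045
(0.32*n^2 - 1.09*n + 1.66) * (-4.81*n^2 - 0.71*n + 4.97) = -1.5392*n^4 + 5.0157*n^3 - 5.6203*n^2 - 6.5959*n + 8.2502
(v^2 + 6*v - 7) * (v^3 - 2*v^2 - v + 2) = v^5 + 4*v^4 - 20*v^3 + 10*v^2 + 19*v - 14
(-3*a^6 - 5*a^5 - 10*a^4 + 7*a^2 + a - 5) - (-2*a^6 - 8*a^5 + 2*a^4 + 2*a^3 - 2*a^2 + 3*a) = -a^6 + 3*a^5 - 12*a^4 - 2*a^3 + 9*a^2 - 2*a - 5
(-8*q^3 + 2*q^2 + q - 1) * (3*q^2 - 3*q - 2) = -24*q^5 + 30*q^4 + 13*q^3 - 10*q^2 + q + 2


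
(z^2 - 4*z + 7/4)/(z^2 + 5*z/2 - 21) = (z - 1/2)/(z + 6)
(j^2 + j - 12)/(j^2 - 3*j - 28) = (j - 3)/(j - 7)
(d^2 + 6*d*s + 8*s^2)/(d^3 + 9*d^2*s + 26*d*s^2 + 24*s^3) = 1/(d + 3*s)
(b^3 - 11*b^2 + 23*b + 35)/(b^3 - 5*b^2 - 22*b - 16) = (b^2 - 12*b + 35)/(b^2 - 6*b - 16)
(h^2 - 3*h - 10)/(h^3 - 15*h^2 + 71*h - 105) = (h + 2)/(h^2 - 10*h + 21)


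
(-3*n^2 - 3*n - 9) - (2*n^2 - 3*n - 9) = -5*n^2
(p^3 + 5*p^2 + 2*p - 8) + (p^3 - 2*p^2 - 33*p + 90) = 2*p^3 + 3*p^2 - 31*p + 82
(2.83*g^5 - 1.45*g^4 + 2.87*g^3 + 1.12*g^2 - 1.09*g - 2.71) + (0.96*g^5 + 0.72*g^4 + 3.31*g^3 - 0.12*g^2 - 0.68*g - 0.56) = 3.79*g^5 - 0.73*g^4 + 6.18*g^3 + 1.0*g^2 - 1.77*g - 3.27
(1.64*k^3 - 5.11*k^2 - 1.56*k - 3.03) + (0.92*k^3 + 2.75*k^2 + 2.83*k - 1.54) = 2.56*k^3 - 2.36*k^2 + 1.27*k - 4.57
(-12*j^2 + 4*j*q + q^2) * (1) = -12*j^2 + 4*j*q + q^2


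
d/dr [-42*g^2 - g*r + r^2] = -g + 2*r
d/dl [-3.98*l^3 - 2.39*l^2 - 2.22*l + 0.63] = -11.94*l^2 - 4.78*l - 2.22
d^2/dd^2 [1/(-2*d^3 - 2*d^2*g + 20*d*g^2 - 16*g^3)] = ((3*d + g)*(d^3 + d^2*g - 10*d*g^2 + 8*g^3) - (3*d^2 + 2*d*g - 10*g^2)^2)/(d^3 + d^2*g - 10*d*g^2 + 8*g^3)^3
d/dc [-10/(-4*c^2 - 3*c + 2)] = 10*(-8*c - 3)/(4*c^2 + 3*c - 2)^2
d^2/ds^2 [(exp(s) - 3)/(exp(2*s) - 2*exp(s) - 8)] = (exp(4*s) - 10*exp(3*s) + 66*exp(2*s) - 124*exp(s) + 112)*exp(s)/(exp(6*s) - 6*exp(5*s) - 12*exp(4*s) + 88*exp(3*s) + 96*exp(2*s) - 384*exp(s) - 512)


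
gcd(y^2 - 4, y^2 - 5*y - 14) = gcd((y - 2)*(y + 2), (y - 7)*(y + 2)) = y + 2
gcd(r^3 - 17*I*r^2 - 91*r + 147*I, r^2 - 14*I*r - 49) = r^2 - 14*I*r - 49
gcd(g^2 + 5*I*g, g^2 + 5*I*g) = g^2 + 5*I*g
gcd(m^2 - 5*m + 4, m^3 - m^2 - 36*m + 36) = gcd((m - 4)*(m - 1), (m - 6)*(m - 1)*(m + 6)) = m - 1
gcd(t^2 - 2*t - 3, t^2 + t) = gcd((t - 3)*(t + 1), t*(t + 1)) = t + 1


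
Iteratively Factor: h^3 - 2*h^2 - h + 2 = (h - 2)*(h^2 - 1) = (h - 2)*(h - 1)*(h + 1)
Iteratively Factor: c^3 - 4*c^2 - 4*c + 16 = (c - 2)*(c^2 - 2*c - 8) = (c - 4)*(c - 2)*(c + 2)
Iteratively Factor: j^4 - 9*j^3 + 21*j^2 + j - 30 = (j + 1)*(j^3 - 10*j^2 + 31*j - 30) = (j - 3)*(j + 1)*(j^2 - 7*j + 10) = (j - 3)*(j - 2)*(j + 1)*(j - 5)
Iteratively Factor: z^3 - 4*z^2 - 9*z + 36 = (z + 3)*(z^2 - 7*z + 12) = (z - 3)*(z + 3)*(z - 4)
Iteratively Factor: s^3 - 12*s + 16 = (s - 2)*(s^2 + 2*s - 8) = (s - 2)^2*(s + 4)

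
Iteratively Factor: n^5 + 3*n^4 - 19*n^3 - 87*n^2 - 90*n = (n + 2)*(n^4 + n^3 - 21*n^2 - 45*n) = (n + 2)*(n + 3)*(n^3 - 2*n^2 - 15*n) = (n - 5)*(n + 2)*(n + 3)*(n^2 + 3*n) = n*(n - 5)*(n + 2)*(n + 3)*(n + 3)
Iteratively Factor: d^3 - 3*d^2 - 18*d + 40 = (d + 4)*(d^2 - 7*d + 10) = (d - 5)*(d + 4)*(d - 2)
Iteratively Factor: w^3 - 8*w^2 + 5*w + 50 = (w - 5)*(w^2 - 3*w - 10) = (w - 5)^2*(w + 2)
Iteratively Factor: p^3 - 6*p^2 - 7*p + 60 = (p + 3)*(p^2 - 9*p + 20) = (p - 4)*(p + 3)*(p - 5)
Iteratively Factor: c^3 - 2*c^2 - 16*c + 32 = (c + 4)*(c^2 - 6*c + 8) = (c - 2)*(c + 4)*(c - 4)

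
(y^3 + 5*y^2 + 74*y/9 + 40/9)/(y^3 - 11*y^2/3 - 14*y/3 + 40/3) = (9*y^2 + 27*y + 20)/(3*(3*y^2 - 17*y + 20))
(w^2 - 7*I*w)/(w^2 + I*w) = (w - 7*I)/(w + I)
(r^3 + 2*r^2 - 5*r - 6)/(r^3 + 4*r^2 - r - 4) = (r^2 + r - 6)/(r^2 + 3*r - 4)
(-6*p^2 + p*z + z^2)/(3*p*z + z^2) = (-2*p + z)/z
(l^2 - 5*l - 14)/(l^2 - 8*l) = (l^2 - 5*l - 14)/(l*(l - 8))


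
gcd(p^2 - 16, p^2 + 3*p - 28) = p - 4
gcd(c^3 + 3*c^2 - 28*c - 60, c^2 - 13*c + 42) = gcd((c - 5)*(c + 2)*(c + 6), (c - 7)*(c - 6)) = 1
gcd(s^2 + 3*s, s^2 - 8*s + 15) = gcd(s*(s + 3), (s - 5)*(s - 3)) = 1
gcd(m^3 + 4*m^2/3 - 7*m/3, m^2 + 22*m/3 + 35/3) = m + 7/3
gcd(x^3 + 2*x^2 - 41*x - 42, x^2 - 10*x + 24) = x - 6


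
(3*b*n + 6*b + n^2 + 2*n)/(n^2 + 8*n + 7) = (3*b*n + 6*b + n^2 + 2*n)/(n^2 + 8*n + 7)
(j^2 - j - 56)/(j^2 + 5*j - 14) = (j - 8)/(j - 2)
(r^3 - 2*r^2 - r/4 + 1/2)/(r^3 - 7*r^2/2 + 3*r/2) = (r^2 - 3*r/2 - 1)/(r*(r - 3))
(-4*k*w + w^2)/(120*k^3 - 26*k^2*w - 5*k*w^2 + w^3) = w/(-30*k^2 - k*w + w^2)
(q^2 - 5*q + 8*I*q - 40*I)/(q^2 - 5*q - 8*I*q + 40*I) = (q + 8*I)/(q - 8*I)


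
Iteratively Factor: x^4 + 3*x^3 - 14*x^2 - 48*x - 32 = (x + 1)*(x^3 + 2*x^2 - 16*x - 32) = (x - 4)*(x + 1)*(x^2 + 6*x + 8) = (x - 4)*(x + 1)*(x + 2)*(x + 4)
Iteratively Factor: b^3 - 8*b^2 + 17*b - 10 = (b - 1)*(b^2 - 7*b + 10) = (b - 5)*(b - 1)*(b - 2)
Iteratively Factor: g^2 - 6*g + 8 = (g - 4)*(g - 2)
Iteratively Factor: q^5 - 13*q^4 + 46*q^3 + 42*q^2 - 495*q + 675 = (q - 5)*(q^4 - 8*q^3 + 6*q^2 + 72*q - 135) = (q - 5)*(q - 3)*(q^3 - 5*q^2 - 9*q + 45) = (q - 5)*(q - 3)*(q + 3)*(q^2 - 8*q + 15) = (q - 5)^2*(q - 3)*(q + 3)*(q - 3)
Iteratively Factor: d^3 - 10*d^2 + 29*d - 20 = (d - 1)*(d^2 - 9*d + 20) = (d - 4)*(d - 1)*(d - 5)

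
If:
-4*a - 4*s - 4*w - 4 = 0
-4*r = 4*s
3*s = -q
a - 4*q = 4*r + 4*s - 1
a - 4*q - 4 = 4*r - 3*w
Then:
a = -97/37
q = -15/37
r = -5/37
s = 5/37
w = 55/37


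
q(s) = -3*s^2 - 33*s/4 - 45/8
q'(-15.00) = 81.75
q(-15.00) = -556.88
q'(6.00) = -44.25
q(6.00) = -163.12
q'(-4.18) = 16.83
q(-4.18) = -23.56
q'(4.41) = -34.71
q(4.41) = -100.35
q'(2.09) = -20.79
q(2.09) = -35.97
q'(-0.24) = -6.81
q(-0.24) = -3.82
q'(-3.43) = 12.33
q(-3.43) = -12.62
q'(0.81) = -13.11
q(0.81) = -14.28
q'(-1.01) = -2.19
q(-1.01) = -0.35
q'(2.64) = -24.09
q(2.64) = -48.31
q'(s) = -6*s - 33/4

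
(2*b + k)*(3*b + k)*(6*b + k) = 36*b^3 + 36*b^2*k + 11*b*k^2 + k^3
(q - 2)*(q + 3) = q^2 + q - 6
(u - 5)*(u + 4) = u^2 - u - 20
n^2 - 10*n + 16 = (n - 8)*(n - 2)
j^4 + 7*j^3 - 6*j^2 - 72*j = j*(j - 3)*(j + 4)*(j + 6)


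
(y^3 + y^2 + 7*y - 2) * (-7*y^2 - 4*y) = -7*y^5 - 11*y^4 - 53*y^3 - 14*y^2 + 8*y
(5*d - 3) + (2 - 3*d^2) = -3*d^2 + 5*d - 1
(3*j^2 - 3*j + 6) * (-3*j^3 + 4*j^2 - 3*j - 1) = -9*j^5 + 21*j^4 - 39*j^3 + 30*j^2 - 15*j - 6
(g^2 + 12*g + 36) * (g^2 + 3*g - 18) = g^4 + 15*g^3 + 54*g^2 - 108*g - 648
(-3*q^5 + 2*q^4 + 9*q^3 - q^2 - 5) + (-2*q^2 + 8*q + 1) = -3*q^5 + 2*q^4 + 9*q^3 - 3*q^2 + 8*q - 4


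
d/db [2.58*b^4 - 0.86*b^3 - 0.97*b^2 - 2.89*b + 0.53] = 10.32*b^3 - 2.58*b^2 - 1.94*b - 2.89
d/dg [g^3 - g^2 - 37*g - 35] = 3*g^2 - 2*g - 37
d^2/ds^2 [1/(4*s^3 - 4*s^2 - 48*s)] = (s*(1 - 3*s)*(-s^2 + s + 12) - (-3*s^2 + 2*s + 12)^2)/(2*s^3*(-s^2 + s + 12)^3)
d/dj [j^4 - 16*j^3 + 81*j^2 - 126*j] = 4*j^3 - 48*j^2 + 162*j - 126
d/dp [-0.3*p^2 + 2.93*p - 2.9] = 2.93 - 0.6*p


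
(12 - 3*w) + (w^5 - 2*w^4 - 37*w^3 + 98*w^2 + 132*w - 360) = w^5 - 2*w^4 - 37*w^3 + 98*w^2 + 129*w - 348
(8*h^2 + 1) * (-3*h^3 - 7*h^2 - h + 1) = -24*h^5 - 56*h^4 - 11*h^3 + h^2 - h + 1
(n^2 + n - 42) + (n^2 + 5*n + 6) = 2*n^2 + 6*n - 36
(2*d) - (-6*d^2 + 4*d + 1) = 6*d^2 - 2*d - 1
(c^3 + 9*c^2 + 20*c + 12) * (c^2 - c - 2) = c^5 + 8*c^4 + 9*c^3 - 26*c^2 - 52*c - 24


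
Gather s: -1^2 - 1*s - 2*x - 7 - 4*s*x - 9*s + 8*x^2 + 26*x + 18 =s*(-4*x - 10) + 8*x^2 + 24*x + 10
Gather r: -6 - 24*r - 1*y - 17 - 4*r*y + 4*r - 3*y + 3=r*(-4*y - 20) - 4*y - 20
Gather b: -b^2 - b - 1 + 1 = -b^2 - b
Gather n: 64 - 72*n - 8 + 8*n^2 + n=8*n^2 - 71*n + 56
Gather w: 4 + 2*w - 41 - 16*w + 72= 35 - 14*w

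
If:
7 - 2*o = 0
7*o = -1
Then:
No Solution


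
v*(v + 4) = v^2 + 4*v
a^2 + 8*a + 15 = (a + 3)*(a + 5)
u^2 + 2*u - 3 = (u - 1)*(u + 3)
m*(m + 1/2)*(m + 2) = m^3 + 5*m^2/2 + m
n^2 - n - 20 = (n - 5)*(n + 4)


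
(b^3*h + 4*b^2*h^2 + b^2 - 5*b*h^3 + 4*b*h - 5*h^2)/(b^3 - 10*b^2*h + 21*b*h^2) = (b^3*h + 4*b^2*h^2 + b^2 - 5*b*h^3 + 4*b*h - 5*h^2)/(b*(b^2 - 10*b*h + 21*h^2))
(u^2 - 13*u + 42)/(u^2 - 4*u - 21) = (u - 6)/(u + 3)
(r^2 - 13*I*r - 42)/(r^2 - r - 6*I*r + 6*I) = (r - 7*I)/(r - 1)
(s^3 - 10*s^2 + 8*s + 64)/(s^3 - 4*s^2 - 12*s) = (s^2 - 12*s + 32)/(s*(s - 6))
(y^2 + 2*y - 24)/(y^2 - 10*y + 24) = (y + 6)/(y - 6)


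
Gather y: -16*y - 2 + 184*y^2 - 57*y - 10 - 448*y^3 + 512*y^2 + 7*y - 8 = -448*y^3 + 696*y^2 - 66*y - 20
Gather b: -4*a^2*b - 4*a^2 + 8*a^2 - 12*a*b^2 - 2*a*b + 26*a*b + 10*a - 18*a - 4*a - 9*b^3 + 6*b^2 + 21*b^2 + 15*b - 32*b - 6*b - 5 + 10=4*a^2 - 12*a - 9*b^3 + b^2*(27 - 12*a) + b*(-4*a^2 + 24*a - 23) + 5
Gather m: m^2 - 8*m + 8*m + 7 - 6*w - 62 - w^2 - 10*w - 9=m^2 - w^2 - 16*w - 64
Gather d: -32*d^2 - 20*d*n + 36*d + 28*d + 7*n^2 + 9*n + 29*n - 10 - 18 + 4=-32*d^2 + d*(64 - 20*n) + 7*n^2 + 38*n - 24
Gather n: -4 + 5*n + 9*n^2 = 9*n^2 + 5*n - 4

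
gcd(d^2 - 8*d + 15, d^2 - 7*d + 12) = d - 3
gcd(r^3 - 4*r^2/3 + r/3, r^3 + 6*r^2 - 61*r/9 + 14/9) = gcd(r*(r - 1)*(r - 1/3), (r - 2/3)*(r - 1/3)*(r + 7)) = r - 1/3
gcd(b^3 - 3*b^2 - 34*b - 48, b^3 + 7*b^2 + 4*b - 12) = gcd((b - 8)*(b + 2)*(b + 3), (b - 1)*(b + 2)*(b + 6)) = b + 2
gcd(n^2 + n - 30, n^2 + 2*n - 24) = n + 6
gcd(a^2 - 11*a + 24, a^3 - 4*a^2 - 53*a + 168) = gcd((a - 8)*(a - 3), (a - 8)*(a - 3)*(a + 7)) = a^2 - 11*a + 24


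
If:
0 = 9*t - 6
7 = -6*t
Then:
No Solution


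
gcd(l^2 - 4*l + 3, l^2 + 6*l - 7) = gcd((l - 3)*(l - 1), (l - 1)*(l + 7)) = l - 1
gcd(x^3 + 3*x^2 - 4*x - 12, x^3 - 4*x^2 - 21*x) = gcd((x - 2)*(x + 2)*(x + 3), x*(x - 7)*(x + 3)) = x + 3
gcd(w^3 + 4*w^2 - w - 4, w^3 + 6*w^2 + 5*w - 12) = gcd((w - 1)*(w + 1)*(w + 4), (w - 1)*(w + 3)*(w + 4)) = w^2 + 3*w - 4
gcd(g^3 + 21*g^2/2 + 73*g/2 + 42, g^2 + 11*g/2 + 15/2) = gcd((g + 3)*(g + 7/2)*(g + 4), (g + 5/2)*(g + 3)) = g + 3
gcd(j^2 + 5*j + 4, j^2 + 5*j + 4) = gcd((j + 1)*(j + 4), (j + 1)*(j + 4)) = j^2 + 5*j + 4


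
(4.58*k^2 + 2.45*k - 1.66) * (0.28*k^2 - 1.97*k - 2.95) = 1.2824*k^4 - 8.3366*k^3 - 18.8023*k^2 - 3.9573*k + 4.897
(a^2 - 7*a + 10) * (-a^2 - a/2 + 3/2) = -a^4 + 13*a^3/2 - 5*a^2 - 31*a/2 + 15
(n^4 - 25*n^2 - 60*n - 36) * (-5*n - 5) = -5*n^5 - 5*n^4 + 125*n^3 + 425*n^2 + 480*n + 180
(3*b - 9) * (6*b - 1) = 18*b^2 - 57*b + 9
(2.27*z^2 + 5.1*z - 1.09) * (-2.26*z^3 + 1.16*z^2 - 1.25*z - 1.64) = -5.1302*z^5 - 8.8928*z^4 + 5.5419*z^3 - 11.3622*z^2 - 7.0015*z + 1.7876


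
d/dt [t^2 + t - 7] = 2*t + 1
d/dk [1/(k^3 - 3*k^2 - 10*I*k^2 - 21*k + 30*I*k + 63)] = (-3*k^2 + 6*k + 20*I*k + 21 - 30*I)/(k^3 - 3*k^2 - 10*I*k^2 - 21*k + 30*I*k + 63)^2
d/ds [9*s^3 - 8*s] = 27*s^2 - 8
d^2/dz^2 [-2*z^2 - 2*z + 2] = -4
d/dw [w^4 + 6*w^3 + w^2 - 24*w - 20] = 4*w^3 + 18*w^2 + 2*w - 24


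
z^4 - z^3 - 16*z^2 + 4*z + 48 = (z - 4)*(z - 2)*(z + 2)*(z + 3)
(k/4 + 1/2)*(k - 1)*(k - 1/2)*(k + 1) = k^4/4 + 3*k^3/8 - k^2/2 - 3*k/8 + 1/4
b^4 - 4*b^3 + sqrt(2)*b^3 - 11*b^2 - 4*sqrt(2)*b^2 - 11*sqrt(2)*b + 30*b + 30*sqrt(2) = (b - 5)*(b - 2)*(b + 3)*(b + sqrt(2))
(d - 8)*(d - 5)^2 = d^3 - 18*d^2 + 105*d - 200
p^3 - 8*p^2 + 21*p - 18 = (p - 3)^2*(p - 2)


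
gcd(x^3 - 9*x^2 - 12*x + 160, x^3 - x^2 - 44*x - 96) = x^2 - 4*x - 32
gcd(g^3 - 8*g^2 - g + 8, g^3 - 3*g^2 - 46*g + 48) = g^2 - 9*g + 8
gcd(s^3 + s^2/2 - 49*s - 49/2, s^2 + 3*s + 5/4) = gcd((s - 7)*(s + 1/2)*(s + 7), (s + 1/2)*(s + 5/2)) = s + 1/2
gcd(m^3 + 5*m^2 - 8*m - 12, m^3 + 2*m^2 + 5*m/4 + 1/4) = m + 1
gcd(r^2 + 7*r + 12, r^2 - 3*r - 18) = r + 3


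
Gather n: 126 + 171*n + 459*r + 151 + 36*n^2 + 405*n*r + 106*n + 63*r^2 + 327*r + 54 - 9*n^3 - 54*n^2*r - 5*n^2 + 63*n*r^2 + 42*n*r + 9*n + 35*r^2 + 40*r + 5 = -9*n^3 + n^2*(31 - 54*r) + n*(63*r^2 + 447*r + 286) + 98*r^2 + 826*r + 336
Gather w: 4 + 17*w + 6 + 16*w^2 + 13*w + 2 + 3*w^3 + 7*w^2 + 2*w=3*w^3 + 23*w^2 + 32*w + 12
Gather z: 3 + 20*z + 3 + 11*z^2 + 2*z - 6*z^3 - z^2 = -6*z^3 + 10*z^2 + 22*z + 6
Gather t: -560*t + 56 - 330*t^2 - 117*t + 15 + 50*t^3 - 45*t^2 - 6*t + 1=50*t^3 - 375*t^2 - 683*t + 72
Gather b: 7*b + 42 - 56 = 7*b - 14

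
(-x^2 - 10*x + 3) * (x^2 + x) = -x^4 - 11*x^3 - 7*x^2 + 3*x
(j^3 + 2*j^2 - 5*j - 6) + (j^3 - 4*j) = 2*j^3 + 2*j^2 - 9*j - 6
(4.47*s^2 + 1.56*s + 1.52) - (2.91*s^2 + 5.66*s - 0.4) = 1.56*s^2 - 4.1*s + 1.92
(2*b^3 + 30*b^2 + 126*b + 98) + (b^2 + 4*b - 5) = 2*b^3 + 31*b^2 + 130*b + 93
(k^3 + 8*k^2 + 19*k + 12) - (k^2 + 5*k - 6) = k^3 + 7*k^2 + 14*k + 18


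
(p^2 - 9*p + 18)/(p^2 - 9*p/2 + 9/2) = 2*(p - 6)/(2*p - 3)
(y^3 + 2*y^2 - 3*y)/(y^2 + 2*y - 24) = y*(y^2 + 2*y - 3)/(y^2 + 2*y - 24)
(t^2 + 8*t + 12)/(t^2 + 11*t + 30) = (t + 2)/(t + 5)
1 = 1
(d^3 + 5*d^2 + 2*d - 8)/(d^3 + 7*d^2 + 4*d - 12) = (d + 4)/(d + 6)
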